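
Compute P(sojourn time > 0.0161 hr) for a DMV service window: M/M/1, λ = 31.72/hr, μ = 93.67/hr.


W ~ Exponential(μ−λ) for M/M/1.
μ − λ = 93.67 − 31.72 = 61.9500
P(W > t) = e^{−(μ−λ)t} = e^{−0.9974} = 0.368839

Final: 0.368839


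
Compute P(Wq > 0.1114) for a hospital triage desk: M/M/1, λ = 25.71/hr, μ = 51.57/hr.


ρ = 25.71/51.57 = 0.4985
P(Wq > t) = ρ·e^{−(μ−λ)t} = 0.4985·e^{−2.8808}
= 0.4985·0.056090 = 0.027963

Final: 0.027963


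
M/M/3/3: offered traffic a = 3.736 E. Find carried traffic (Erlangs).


B(3,3.736) = 0.425907 (Erlang-B)
Carried load = a(1 − B) = 3.736·(1 − 0.425907) = 3.736·0.574093 = 2.1448 E

Final: 2.1448 Erlangs


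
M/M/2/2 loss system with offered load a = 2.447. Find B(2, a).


B(c,a) = (a^c/c!) / Σ_{k=0}^{c} a^k/k!
a^2/2! = 2.993905
Σ terms (k=0..2): 1.00000 + 2.44700 + 2.99390 = 6.440905
B = 2.993905/6.440905 = 0.464827

Final: 0.464827


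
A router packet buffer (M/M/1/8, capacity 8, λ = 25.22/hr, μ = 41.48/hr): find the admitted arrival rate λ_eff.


ρ = 0.6080; P_K = (1−ρ)ρ^8/(1−ρ^9) = 0.007404
λ_eff = λ(1 − P_K) = 25.22·(1 − 0.007404) = 25.22·0.992596 = 25.0333 /hr

Final: 25.0333 /hr


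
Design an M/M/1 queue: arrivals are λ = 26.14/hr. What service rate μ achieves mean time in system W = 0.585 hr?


W = 1/(μ−λ) ⇒ μ − λ = 1/W = 1/0.585 = 1.7094
μ = λ + 1/W = 26.14 + 1.7094 = 27.8494 per hr

Final: 27.8494 /hr


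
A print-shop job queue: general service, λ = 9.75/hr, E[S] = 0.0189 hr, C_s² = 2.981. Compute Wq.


ρ = λ·E[S] = 9.75·0.0189 = 0.1843
E[S²] = E[S]²(1+C_s²) = 0.0189²·(1+2.981) = 0.001422
Wq = λ·E[S²]/(2(1−ρ)) = 9.75·0.001422/(2·0.8157) = 0.008499 hr

Final: 0.008499 hr


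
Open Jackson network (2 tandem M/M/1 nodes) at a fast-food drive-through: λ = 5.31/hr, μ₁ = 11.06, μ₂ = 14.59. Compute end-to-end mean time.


Each node sees arrival rate λ = 5.31/hr (tandem ⇒ throughput preserved).
W₁ = 1/(μ₁−λ) = 1/(11.06−5.31) = 0.17391 hr
W₂ = 1/(μ₂−λ) = 1/(14.59−5.31) = 0.10776 hr
W_total = W₁ + W₂ = 0.17391 + 0.10776 = 0.28167 hr

Final: 0.28167 hr


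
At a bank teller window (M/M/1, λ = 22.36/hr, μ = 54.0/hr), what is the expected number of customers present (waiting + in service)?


ρ = λ/μ = 22.36/54.0 = 0.4141
L = ρ/(1−ρ) = 0.4141/(1 − 0.4141) = 0.4141/0.5859 = 0.7067

Final: 0.7067


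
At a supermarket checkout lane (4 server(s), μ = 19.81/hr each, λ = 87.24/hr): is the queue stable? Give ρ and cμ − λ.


Total capacity cμ = 4·19.81 = 79.24/hr
ρ = λ/(cμ) = 87.24/79.24 = 1.1010
Stable ⇔ ρ < 1: NO
Spare capacity = cμ − λ = 79.24 − 87.24 = -8.00/hr

Final: ρ = 1.1010; unstable; margin = -8.00/hr


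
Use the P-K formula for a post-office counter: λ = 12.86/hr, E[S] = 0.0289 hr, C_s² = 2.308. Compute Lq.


ρ = λ·E[S] = 12.86·0.0289 = 0.3717
Lq = ρ²(1+C_s²)/(2(1−ρ)) = 0.1381·(1+2.308)/(2·0.6283)
= 0.1381·3.3080/1.2567 = 0.36359

Final: 0.36359


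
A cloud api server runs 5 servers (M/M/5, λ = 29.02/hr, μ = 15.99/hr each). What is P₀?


a = λ/μ = 29.02/15.99 = 1.8149; ρ = a/c = 0.3630
Σ_{k=0}^{4} a^k/k! (terms k=0..4) = 1.00000 + 1.81488 + 1.64690 + 0.99631 + 0.45205 = 5.91015
Tail: a^5/(5!(1−ρ)) = 19.68995/(120·0.6370) = 0.25758
P₀ = 1/(5.91015 + 0.25758) = 1/6.16773 = 0.162134

Final: 0.162134


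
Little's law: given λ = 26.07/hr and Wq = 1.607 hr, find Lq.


Lq = λWq = 26.07·1.607 = 41.8945

Final: 41.8945


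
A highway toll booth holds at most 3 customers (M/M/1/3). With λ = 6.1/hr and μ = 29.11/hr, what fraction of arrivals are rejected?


ρ = λ/μ = 6.1/29.11 = 0.2095
P_K = (1−ρ)ρ^K/(1−ρ^(K+1)) = (0.7905·0.009202)/(1 − 0.001928)
= 0.007273/0.998072 = 0.007287

Final: 0.007287


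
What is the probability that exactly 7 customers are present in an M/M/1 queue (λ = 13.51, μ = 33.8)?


ρ = 13.51/33.8 = 0.3997
P_n = (1−ρ)·ρ^n = (1 − 0.3997)·0.3997^7 = 0.6003·0.001630 = 0.0009784

Final: 0.0009784


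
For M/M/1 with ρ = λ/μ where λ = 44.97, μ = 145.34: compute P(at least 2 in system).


ρ = 44.97/145.34 = 0.3094
P(N ≥ n) = ρ^n = 0.3094^2 = 0.095736

Final: 0.095736


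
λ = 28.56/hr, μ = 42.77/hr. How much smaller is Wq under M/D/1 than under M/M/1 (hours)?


ρ = 28.56/42.77 = 0.6678
Wq(M/M/1) = ρ/(μ−λ) = 0.6678/14.21 = 0.04699 hr
Wq(M/D/1) = ρ/(2(μ−λ)) = 0.02350 hr
Savings = 0.04699 − 0.02350 = 0.02350 hr

Final: 0.02350 hr


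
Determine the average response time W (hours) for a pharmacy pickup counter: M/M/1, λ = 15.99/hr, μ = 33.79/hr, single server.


W = 1/(μ−λ) = 1/(33.79 − 15.99) = 1/17.80 = 0.05618 hr

Final: 0.05618 hr


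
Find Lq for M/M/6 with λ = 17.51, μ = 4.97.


a = λ/μ = 3.5231; ρ = a/6 = 0.5872
P₀ = 0.028252
Lq = P₀·a^c·ρ / (c!·(1−ρ)²) = 0.028252·1912.39916·0.5872/(720·0.17041)
= 0.25857

Final: 0.25857


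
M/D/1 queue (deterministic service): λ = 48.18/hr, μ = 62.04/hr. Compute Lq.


ρ = 48.18/62.04 = 0.7766
M/D/1: Lq = ρ²/(2(1−ρ)) = 0.6031/(2·0.2234) = 1.34980

Final: 1.34980


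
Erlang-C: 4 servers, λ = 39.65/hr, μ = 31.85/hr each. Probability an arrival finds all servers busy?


a = λ/μ = 1.2449; ρ = a/4 = 0.3112
P₀ = 0.286810 (from M/M/c formula)
C(c,a) = [a^c/(c!(1−ρ))]·P₀ = [2.40179/(24·0.6888)]·0.286810
= 0.14529·0.286810 = 0.041672

Final: 0.041672


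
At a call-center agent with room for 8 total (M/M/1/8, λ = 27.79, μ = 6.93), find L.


ρ = 27.79/6.93 = 4.0101
L = ρ[1 − (K+1)ρ^K + Kρ^(K+1)] / [(1−ρ)(1−ρ^(K+1))]
Numerator: 4.0101·(1 − 9·66871.720545 + 8·268162.354106) = 6189407.839716
Denominator: (-3.0101)·(-268161.354106) = 807192.762864
L = 6189407.839716/807192.762864 = 7.6678

Final: 7.6678


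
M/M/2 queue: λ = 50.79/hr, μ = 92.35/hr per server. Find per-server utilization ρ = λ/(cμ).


ρ = λ/(cμ) = 50.79/(2·92.35) = 50.79/184.70 = 0.2750

Final: 0.2750


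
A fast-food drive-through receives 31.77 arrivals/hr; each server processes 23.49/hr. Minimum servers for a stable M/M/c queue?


Stability requires cμ > λ ⇔ c > λ/μ.
λ/μ = 31.77/23.49 = 1.3525
Minimum integer c = ⌊1.3525⌋ + 1 = 2
Check: 2·23.49 = 46.98 > 31.77, while 1·23.49 = 23.49 ≤ 31.77

Final: 2 servers


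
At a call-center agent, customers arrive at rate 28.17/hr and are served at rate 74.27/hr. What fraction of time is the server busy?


ρ = λ/μ = 28.17/74.27 = 0.3793

Final: 0.3793


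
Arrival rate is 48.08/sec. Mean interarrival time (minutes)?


Mean interarrival time = 1/λ = 1/48.08 second = 0.02080 second
In minutes: 0.02080 × 0.0166667 = 0.0003466 min

Final: 0.0003466 min


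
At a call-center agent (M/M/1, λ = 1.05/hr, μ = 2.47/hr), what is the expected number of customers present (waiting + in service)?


ρ = λ/μ = 1.05/2.47 = 0.4251
L = ρ/(1−ρ) = 0.4251/(1 − 0.4251) = 0.4251/0.5749 = 0.7394

Final: 0.7394


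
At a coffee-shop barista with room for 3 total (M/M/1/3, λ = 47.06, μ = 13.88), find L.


ρ = 47.06/13.88 = 3.3905
L = ρ[1 − (K+1)ρ^K + Kρ^(K+1)] / [(1−ρ)(1−ρ^(K+1))]
Numerator: 3.3905·(1 − 4·38.975112 + 3·132.144724) = 818.917653
Denominator: (-2.3905)·(-131.144724) = 313.500139
L = 818.917653/313.500139 = 2.6122

Final: 2.6122


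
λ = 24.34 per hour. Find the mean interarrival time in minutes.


Mean interarrival time = 1/λ = 1/24.34 hour = 0.04108 hour
In minutes: 0.04108 × 60 = 2.4651 min

Final: 2.4651 min


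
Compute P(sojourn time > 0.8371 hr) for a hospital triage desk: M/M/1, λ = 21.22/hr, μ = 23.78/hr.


W ~ Exponential(μ−λ) for M/M/1.
μ − λ = 23.78 − 21.22 = 2.5600
P(W > t) = e^{−(μ−λ)t} = e^{−2.1430} = 0.117305

Final: 0.117305


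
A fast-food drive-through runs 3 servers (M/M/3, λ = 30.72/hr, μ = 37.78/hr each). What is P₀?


a = λ/μ = 30.72/37.78 = 0.8131; ρ = a/c = 0.2710
Σ_{k=0}^{2} a^k/k! (terms k=0..2) = 1.00000 + 0.81313 + 0.33059 = 2.14372
Tail: a^3/(3!(1−ρ)) = 0.53762/(6·0.7290) = 0.12292
P₀ = 1/(2.14372 + 0.12292) = 1/2.26664 = 0.441182

Final: 0.441182


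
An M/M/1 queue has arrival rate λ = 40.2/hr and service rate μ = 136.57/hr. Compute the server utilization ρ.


ρ = λ/μ = 40.2/136.57 = 0.2944

Final: 0.2944


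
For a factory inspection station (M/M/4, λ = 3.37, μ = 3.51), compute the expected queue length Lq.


a = λ/μ = 0.9601; ρ = a/4 = 0.2400
P₀ = 0.382392
Lq = P₀·a^c·ρ / (c!·(1−ρ)²) = 0.382392·0.84975·0.2400/(24·0.57756)
= 0.005627

Final: 0.005627


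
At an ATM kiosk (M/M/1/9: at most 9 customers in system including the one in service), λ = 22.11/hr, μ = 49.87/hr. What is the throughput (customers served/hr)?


ρ = 0.4434; P_K = (1−ρ)ρ^9/(1−ρ^10) = 0.0003685
λ_eff = λ(1 − P_K) = 22.11·(1 − 0.0003685) = 22.11·0.999631 = 22.1019 /hr

Final: 22.1019 /hr


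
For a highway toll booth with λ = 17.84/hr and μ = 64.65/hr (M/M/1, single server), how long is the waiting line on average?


ρ = 17.84/64.65 = 0.2759
Lq = ρ²/(1−ρ) = 0.07615/0.7241 = 0.1052

Final: 0.1052


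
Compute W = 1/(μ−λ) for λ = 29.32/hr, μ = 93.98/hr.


W = 1/(μ−λ) = 1/(93.98 − 29.32) = 1/64.66 = 0.01547 hr

Final: 0.01547 hr


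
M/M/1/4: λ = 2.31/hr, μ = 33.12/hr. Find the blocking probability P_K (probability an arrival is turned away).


ρ = λ/μ = 2.31/33.12 = 0.06975
P_K = (1−ρ)ρ^K/(1−ρ^(K+1)) = (0.9303·0.00002366)/(1 − 0.000001650)
= 0.00002201/0.999998 = 0.00002201

Final: 0.00002201


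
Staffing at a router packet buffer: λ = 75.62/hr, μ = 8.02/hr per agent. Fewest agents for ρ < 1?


Stability requires cμ > λ ⇔ c > λ/μ.
λ/μ = 75.62/8.02 = 9.4289
Minimum integer c = ⌊9.4289⌋ + 1 = 10
Check: 10·8.02 = 80.20 > 75.62, while 9·8.02 = 72.18 ≤ 75.62

Final: 10 servers


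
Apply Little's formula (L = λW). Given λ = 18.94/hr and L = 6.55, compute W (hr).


W = L/λ = 6.55/18.94 = 0.3458 hr

Final: 0.3458 hr


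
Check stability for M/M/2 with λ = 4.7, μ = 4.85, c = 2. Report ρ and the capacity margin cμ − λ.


Total capacity cμ = 2·4.85 = 9.70/hr
ρ = λ/(cμ) = 4.7/9.70 = 0.4845
Stable ⇔ ρ < 1: YES
Spare capacity = cμ − λ = 9.70 − 4.7 = 5.00/hr

Final: ρ = 0.4845; stable; margin = 5.00/hr


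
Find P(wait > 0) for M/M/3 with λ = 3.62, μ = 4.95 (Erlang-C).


a = λ/μ = 0.7313; ρ = a/3 = 0.2438
P₀ = 0.479634 (from M/M/c formula)
C(c,a) = [a^c/(c!(1−ρ))]·P₀ = [0.39112/(6·0.7562)]·0.479634
= 0.08620·0.479634 = 0.041344

Final: 0.041344


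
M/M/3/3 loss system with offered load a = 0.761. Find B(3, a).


B(c,a) = (a^c/c!) / Σ_{k=0}^{c} a^k/k!
a^3/3! = 0.073452
Σ terms (k=0..3): 1.00000 + 0.76100 + 0.28956 + 0.07345 = 2.124012
B = 0.073452/2.124012 = 0.034582

Final: 0.034582


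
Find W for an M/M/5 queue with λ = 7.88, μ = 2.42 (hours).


a = 3.2562; ρ = 0.6512; P₀ = 0.034791
Lq = P₀·a^c·ρ/(c!(1−ρ)²) = 0.56824
Wq = Lq/λ = 0.56824/7.88 = 0.07211 hr
W = Wq + 1/μ = 0.07211 + 0.41322 = 0.48533 hr

Final: 0.48533 hr


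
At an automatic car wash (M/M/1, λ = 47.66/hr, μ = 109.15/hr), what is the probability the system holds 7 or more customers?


ρ = 47.66/109.15 = 0.4366
P(N ≥ n) = ρ^n = 0.4366^7 = 0.003026

Final: 0.003026


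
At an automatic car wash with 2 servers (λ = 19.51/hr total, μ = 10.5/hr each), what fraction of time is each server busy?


ρ = λ/(cμ) = 19.51/(2·10.5) = 19.51/21.00 = 0.9290

Final: 0.9290


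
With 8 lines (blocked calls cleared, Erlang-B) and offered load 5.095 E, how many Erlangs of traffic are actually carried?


B(8,5.095) = 0.074561 (Erlang-B)
Carried load = a(1 − B) = 5.095·(1 − 0.074561) = 5.095·0.925439 = 4.7151 E

Final: 4.7151 Erlangs


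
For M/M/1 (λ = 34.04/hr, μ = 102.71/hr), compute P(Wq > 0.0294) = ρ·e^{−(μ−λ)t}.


ρ = 34.04/102.71 = 0.3314
P(Wq > t) = ρ·e^{−(μ−λ)t} = 0.3314·e^{−2.0189}
= 0.3314·0.132802 = 0.044013

Final: 0.044013


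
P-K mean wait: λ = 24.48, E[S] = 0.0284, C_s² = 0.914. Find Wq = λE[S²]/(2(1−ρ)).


ρ = λ·E[S] = 24.48·0.0284 = 0.6952
E[S²] = E[S]²(1+C_s²) = 0.0284²·(1+0.914) = 0.001544
Wq = λ·E[S²]/(2(1−ρ)) = 24.48·0.001544/(2·0.3048) = 0.06200 hr

Final: 0.06200 hr


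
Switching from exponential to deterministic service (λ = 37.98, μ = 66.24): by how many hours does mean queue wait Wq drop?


ρ = 37.98/66.24 = 0.5734
Wq(M/M/1) = ρ/(μ−λ) = 0.5734/28.26 = 0.02029 hr
Wq(M/D/1) = ρ/(2(μ−λ)) = 0.01014 hr
Savings = 0.02029 − 0.01014 = 0.01014 hr

Final: 0.01014 hr


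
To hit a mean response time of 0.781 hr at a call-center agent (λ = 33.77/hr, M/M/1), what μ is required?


W = 1/(μ−λ) ⇒ μ − λ = 1/W = 1/0.781 = 1.2804
μ = λ + 1/W = 33.77 + 1.2804 = 35.0504 per hr

Final: 35.0504 /hr


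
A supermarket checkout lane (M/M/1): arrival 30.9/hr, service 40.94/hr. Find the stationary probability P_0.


ρ = 30.9/40.94 = 0.7548
P_n = (1−ρ)·ρ^n = (1 − 0.7548)·0.7548^0 = 0.2452·1.000000 = 0.245237

Final: 0.245237


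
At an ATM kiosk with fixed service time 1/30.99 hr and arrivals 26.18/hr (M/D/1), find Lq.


ρ = 26.18/30.99 = 0.8448
M/D/1: Lq = ρ²/(2(1−ρ)) = 0.7137/(2·0.1552) = 2.29902

Final: 2.29902


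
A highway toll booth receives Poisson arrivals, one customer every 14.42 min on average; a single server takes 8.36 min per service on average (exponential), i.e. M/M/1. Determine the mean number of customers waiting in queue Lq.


λ = 60/14.42 = 4.1609 /hr
μ = 60/8.36 = 7.1770 /hr
ρ = λ/μ = 4.1609/7.1770 = 0.5798
Lq = ρ²/(1−ρ) = 0.3361/0.4202 = 0.7998

Final: 0.7998


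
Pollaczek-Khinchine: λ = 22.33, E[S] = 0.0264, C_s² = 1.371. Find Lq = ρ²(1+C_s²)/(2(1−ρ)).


ρ = λ·E[S] = 22.33·0.0264 = 0.5895
Lq = ρ²(1+C_s²)/(2(1−ρ)) = 0.3475·(1+1.371)/(2·0.4105)
= 0.3475·2.3710/0.8210 = 1.00366

Final: 1.00366


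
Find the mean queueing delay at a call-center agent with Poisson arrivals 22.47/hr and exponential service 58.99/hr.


ρ = 22.47/58.99 = 0.3809
Wq = ρ/(μ−λ) = 0.3809/(58.99 − 22.47) = 0.3809/36.52 = 0.01043 hr

Final: 0.01043 hr


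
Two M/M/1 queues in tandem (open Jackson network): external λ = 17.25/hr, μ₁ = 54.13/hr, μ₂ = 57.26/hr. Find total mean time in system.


Each node sees arrival rate λ = 17.25/hr (tandem ⇒ throughput preserved).
W₁ = 1/(μ₁−λ) = 1/(54.13−17.25) = 0.02711 hr
W₂ = 1/(μ₂−λ) = 1/(57.26−17.25) = 0.02499 hr
W_total = W₁ + W₂ = 0.02711 + 0.02499 = 0.05211 hr

Final: 0.05211 hr


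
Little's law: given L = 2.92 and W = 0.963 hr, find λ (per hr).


λ = L/W = 2.92/0.963 = 3.0322 /hr

Final: 3.0322 /hr


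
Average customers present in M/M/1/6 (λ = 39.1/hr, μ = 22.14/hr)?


ρ = 39.1/22.14 = 1.7660
L = ρ[1 − (K+1)ρ^K + Kρ^(K+1)] / [(1−ρ)(1−ρ^(K+1))]
Numerator: 1.7660·(1 − 7·30.338552 + 6·53.578924) = 194.446880
Denominator: (-0.7660)·(-52.578924) = 40.277261
L = 194.446880/40.277261 = 4.8277

Final: 4.8277


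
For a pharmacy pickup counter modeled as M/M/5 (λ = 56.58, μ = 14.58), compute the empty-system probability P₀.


a = λ/μ = 56.58/14.58 = 3.8807; ρ = a/c = 0.7761
Σ_{k=0}^{4} a^k/k! (terms k=0..4) = 1.00000 + 3.88066 + 7.52975 + 9.74014 + 9.44953 = 31.60008
Tail: a^5/(5!(1−ρ)) = 880.09002/(120·0.2239) = 32.76070
P₀ = 1/(31.60008 + 32.76070) = 1/64.36079 = 0.015537

Final: 0.015537


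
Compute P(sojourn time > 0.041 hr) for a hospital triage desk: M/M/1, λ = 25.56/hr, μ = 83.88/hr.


W ~ Exponential(μ−λ) for M/M/1.
μ − λ = 83.88 − 25.56 = 58.3200
P(W > t) = e^{−(μ−λ)t} = e^{−2.3911} = 0.091527

Final: 0.091527


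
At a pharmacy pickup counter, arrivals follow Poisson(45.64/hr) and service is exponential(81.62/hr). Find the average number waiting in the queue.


ρ = 45.64/81.62 = 0.5592
Lq = ρ²/(1−ρ) = 0.3127/0.4408 = 0.7093

Final: 0.7093


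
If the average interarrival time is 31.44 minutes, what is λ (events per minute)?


λ = 1/(interarrival time) in consistent units.
1 minute = 1 min, so λ = 1/31.44 = 0.03181 per minute

Final: 0.03181 /min


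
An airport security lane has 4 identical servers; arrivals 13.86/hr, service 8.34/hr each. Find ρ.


ρ = λ/(cμ) = 13.86/(4·8.34) = 13.86/33.36 = 0.4155

Final: 0.4155


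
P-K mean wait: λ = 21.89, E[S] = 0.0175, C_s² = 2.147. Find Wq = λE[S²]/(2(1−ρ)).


ρ = λ·E[S] = 21.89·0.0175 = 0.3831
E[S²] = E[S]²(1+C_s²) = 0.0175²·(1+2.147) = 0.0009638
Wq = λ·E[S²]/(2(1−ρ)) = 21.89·0.0009638/(2·0.6169) = 0.01710 hr

Final: 0.01710 hr


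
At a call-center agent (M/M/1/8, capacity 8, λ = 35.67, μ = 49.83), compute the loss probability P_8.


ρ = λ/μ = 35.67/49.83 = 0.7158
P_K = (1−ρ)ρ^K/(1−ρ^(K+1)) = (0.2842·0.068944)/(1 − 0.049353)
= 0.019592/0.950647 = 0.020609

Final: 0.020609


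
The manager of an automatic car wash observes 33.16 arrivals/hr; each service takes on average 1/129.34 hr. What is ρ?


ρ = λ/μ = 33.16/129.34 = 0.2564

Final: 0.2564


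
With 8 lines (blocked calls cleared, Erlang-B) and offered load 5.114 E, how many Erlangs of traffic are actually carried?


B(8,5.114) = 0.075477 (Erlang-B)
Carried load = a(1 − B) = 5.114·(1 − 0.075477) = 5.114·0.924523 = 4.7280 E

Final: 4.7280 Erlangs


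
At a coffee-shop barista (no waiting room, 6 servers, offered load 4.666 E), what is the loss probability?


B(c,a) = (a^c/c!) / Σ_{k=0}^{c} a^k/k!
a^6/6! = 14.332961
Σ terms (k=0..6): 1.00000 + 4.66600 + 10.88578 + 16.93101 + 19.75003 + 18.43073 + 14.33296 = 85.996505
B = 14.332961/85.996505 = 0.166669

Final: 0.166669


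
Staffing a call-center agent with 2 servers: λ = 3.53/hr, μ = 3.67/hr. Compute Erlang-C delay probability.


a = λ/μ = 0.9619; ρ = a/2 = 0.4809
P₀ = 0.350506 (from M/M/c formula)
C(c,a) = [a^c/(c!(1−ρ))]·P₀ = [0.92516/(2·0.5191)]·0.350506
= 0.89117·0.350506 = 0.312359

Final: 0.312359


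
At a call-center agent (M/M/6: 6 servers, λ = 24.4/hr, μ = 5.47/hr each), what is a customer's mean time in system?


a = 4.4607; ρ = 0.7434; P₀ = 0.009609
Lq = P₀·a^c·ρ/(c!(1−ρ)²) = 1.18762
Wq = Lq/λ = 1.18762/24.4 = 0.04867 hr
W = Wq + 1/μ = 0.04867 + 0.18282 = 0.23149 hr

Final: 0.23149 hr


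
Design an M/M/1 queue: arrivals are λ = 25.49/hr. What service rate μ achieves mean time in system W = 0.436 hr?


W = 1/(μ−λ) ⇒ μ − λ = 1/W = 1/0.436 = 2.2936
μ = λ + 1/W = 25.49 + 2.2936 = 27.7836 per hr

Final: 27.7836 /hr


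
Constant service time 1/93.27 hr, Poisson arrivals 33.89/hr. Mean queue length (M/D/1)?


ρ = 33.89/93.27 = 0.3634
M/D/1: Lq = ρ²/(2(1−ρ)) = 0.1320/(2·0.6366) = 0.10369

Final: 0.10369


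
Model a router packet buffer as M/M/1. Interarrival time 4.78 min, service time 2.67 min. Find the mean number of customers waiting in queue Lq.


λ = 60/4.78 = 12.5523 /hr
μ = 60/2.67 = 22.4719 /hr
ρ = λ/μ = 12.5523/22.4719 = 0.5586
Lq = ρ²/(1−ρ) = 0.3120/0.4414 = 0.7068

Final: 0.7068


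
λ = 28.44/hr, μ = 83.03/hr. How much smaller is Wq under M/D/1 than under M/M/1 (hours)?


ρ = 28.44/83.03 = 0.3425
Wq(M/M/1) = ρ/(μ−λ) = 0.3425/54.59 = 0.006275 hr
Wq(M/D/1) = ρ/(2(μ−λ)) = 0.003137 hr
Savings = 0.006275 − 0.003137 = 0.003137 hr

Final: 0.003137 hr


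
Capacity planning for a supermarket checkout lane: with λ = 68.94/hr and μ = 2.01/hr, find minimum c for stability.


Stability requires cμ > λ ⇔ c > λ/μ.
λ/μ = 68.94/2.01 = 34.2985
Minimum integer c = ⌊34.2985⌋ + 1 = 35
Check: 35·2.01 = 70.35 > 68.94, while 34·2.01 = 68.34 ≤ 68.94

Final: 35 servers


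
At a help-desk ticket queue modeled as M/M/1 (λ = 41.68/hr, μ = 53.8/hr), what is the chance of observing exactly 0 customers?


ρ = 41.68/53.8 = 0.7747
P_n = (1−ρ)·ρ^n = (1 − 0.7747)·0.7747^0 = 0.2253·1.000000 = 0.225279

Final: 0.225279


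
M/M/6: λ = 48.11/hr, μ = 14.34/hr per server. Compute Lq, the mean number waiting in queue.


a = λ/μ = 3.3550; ρ = a/6 = 0.5592
P₀ = 0.033795
Lq = P₀·a^c·ρ / (c!·(1−ρ)²) = 0.033795·1425.99247·0.5592/(720·0.19434)
= 0.19258

Final: 0.19258


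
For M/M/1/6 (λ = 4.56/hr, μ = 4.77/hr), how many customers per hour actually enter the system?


ρ = 0.9560; P_K = (1−ρ)ρ^6/(1−ρ^7) = 0.124303
λ_eff = λ(1 − P_K) = 4.56·(1 − 0.124303) = 4.56·0.875697 = 3.9932 /hr

Final: 3.9932 /hr


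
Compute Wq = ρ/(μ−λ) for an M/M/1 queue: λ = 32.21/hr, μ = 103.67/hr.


ρ = 32.21/103.67 = 0.3107
Wq = ρ/(μ−λ) = 0.3107/(103.67 − 32.21) = 0.3107/71.46 = 0.004348 hr

Final: 0.004348 hr


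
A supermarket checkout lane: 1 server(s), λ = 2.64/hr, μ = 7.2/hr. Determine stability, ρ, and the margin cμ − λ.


Total capacity cμ = 1·7.2 = 7.20/hr
ρ = λ/(cμ) = 2.64/7.20 = 0.3667
Stable ⇔ ρ < 1: YES
Spare capacity = cμ − λ = 7.20 − 2.64 = 4.56/hr

Final: ρ = 0.3667; stable; margin = 4.56/hr


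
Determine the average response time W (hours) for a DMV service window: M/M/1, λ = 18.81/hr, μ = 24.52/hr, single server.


W = 1/(μ−λ) = 1/(24.52 − 18.81) = 1/5.71 = 0.1751 hr

Final: 0.1751 hr


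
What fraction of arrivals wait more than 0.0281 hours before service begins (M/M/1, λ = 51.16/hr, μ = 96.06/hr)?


ρ = 51.16/96.06 = 0.5326
P(Wq > t) = ρ·e^{−(μ−λ)t} = 0.5326·e^{−1.2617}
= 0.5326·0.283175 = 0.150814

Final: 0.150814


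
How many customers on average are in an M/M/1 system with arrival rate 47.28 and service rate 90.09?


ρ = λ/μ = 47.28/90.09 = 0.5248
L = ρ/(1−ρ) = 0.5248/(1 − 0.5248) = 0.5248/0.4752 = 1.1044

Final: 1.1044


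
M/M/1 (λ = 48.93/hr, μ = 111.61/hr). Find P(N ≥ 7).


ρ = 48.93/111.61 = 0.4384
P(N ≥ n) = ρ^n = 0.4384^7 = 0.003112

Final: 0.003112


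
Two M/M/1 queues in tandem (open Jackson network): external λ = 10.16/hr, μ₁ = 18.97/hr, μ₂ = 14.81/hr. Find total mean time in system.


Each node sees arrival rate λ = 10.16/hr (tandem ⇒ throughput preserved).
W₁ = 1/(μ₁−λ) = 1/(18.97−10.16) = 0.11351 hr
W₂ = 1/(μ₂−λ) = 1/(14.81−10.16) = 0.21505 hr
W_total = W₁ + W₂ = 0.11351 + 0.21505 = 0.32856 hr

Final: 0.32856 hr


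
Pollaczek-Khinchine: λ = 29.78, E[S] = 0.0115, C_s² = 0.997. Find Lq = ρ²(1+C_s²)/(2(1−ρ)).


ρ = λ·E[S] = 29.78·0.0115 = 0.3425
Lq = ρ²(1+C_s²)/(2(1−ρ)) = 0.1173·(1+0.997)/(2·0.6575)
= 0.1173·1.9970/1.3151 = 0.17811

Final: 0.17811


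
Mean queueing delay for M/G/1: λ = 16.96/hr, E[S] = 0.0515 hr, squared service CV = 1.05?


ρ = λ·E[S] = 16.96·0.0515 = 0.8734
E[S²] = E[S]²(1+C_s²) = 0.0515²·(1+1.05) = 0.005437
Wq = λ·E[S²]/(2(1−ρ)) = 16.96·0.005437/(2·0.1266) = 0.36431 hr

Final: 0.36431 hr


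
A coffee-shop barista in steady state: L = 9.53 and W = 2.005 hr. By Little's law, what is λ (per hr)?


λ = L/W = 9.53/2.005 = 4.7531 /hr

Final: 4.7531 /hr


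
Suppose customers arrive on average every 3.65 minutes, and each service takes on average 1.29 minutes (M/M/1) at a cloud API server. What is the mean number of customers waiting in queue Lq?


λ = 60/3.65 = 16.4384 /hr
μ = 60/1.29 = 46.5116 /hr
ρ = λ/μ = 16.4384/46.5116 = 0.3534
Lq = ρ²/(1−ρ) = 0.1249/0.6466 = 0.1932

Final: 0.1932


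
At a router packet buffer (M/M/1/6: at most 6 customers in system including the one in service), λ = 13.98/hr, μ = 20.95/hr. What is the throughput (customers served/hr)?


ρ = 0.6673; P_K = (1−ρ)ρ^6/(1−ρ^7) = 0.031215
λ_eff = λ(1 − P_K) = 13.98·(1 − 0.031215) = 13.98·0.968785 = 13.5436 /hr

Final: 13.5436 /hr


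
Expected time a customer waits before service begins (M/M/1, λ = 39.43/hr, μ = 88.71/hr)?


ρ = 39.43/88.71 = 0.4445
Wq = ρ/(μ−λ) = 0.4445/(88.71 − 39.43) = 0.4445/49.28 = 0.009020 hr

Final: 0.009020 hr


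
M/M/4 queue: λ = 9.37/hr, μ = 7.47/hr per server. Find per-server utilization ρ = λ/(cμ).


ρ = λ/(cμ) = 9.37/(4·7.47) = 9.37/29.88 = 0.3136

Final: 0.3136


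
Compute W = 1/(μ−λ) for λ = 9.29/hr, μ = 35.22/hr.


W = 1/(μ−λ) = 1/(35.22 − 9.29) = 1/25.93 = 0.03857 hr

Final: 0.03857 hr


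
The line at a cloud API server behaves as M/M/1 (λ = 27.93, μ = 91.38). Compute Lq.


ρ = 27.93/91.38 = 0.3056
Lq = ρ²/(1−ρ) = 0.09342/0.6944 = 0.1345

Final: 0.1345


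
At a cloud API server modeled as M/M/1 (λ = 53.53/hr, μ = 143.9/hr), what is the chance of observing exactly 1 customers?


ρ = 53.53/143.9 = 0.3720
P_n = (1−ρ)·ρ^n = (1 − 0.3720)·0.3720^1 = 0.6280·0.371994 = 0.233615

Final: 0.233615


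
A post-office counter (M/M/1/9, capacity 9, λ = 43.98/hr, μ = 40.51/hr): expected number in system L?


ρ = 43.98/40.51 = 1.0857
L = ρ[1 − (K+1)ρ^K + Kρ^(K+1)] / [(1−ρ)(1−ρ^(K+1))]
Numerator: 1.0857·(1 − 10·2.095255 + 9·2.274730) = 0.564564
Denominator: (-0.08566)·(-1.274730) = 0.109191
L = 0.564564/0.109191 = 5.1704

Final: 5.1704


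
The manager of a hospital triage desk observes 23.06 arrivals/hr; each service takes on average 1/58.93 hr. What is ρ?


ρ = λ/μ = 23.06/58.93 = 0.3913

Final: 0.3913


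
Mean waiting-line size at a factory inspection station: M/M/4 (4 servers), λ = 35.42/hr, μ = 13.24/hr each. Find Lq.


a = λ/μ = 2.6752; ρ = a/4 = 0.6688
P₀ = 0.059212
Lq = P₀·a^c·ρ / (c!·(1−ρ)²) = 0.059212·51.22032·0.6688/(24·0.10969)
= 0.77050

Final: 0.77050


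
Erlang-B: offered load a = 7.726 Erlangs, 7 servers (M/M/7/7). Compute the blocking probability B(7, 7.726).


B(c,a) = (a^c/c!) / Σ_{k=0}^{c} a^k/k!
a^7/7! = 326.026116
Σ terms (k=0..7): 1.00000 + 7.72600 + 29.84554 + 76.86221 + 148.45936 + 229.39940 + 295.38996 + 326.02612 = 1114.708574
B = 326.026116/1114.708574 = 0.292477

Final: 0.292477


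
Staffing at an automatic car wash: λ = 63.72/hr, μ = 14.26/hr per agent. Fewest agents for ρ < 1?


Stability requires cμ > λ ⇔ c > λ/μ.
λ/μ = 63.72/14.26 = 4.4684
Minimum integer c = ⌊4.4684⌋ + 1 = 5
Check: 5·14.26 = 71.30 > 63.72, while 4·14.26 = 57.04 ≤ 63.72

Final: 5 servers


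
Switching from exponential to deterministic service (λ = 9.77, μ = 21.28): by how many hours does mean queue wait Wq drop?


ρ = 9.77/21.28 = 0.4591
Wq(M/M/1) = ρ/(μ−λ) = 0.4591/11.51 = 0.03989 hr
Wq(M/D/1) = ρ/(2(μ−λ)) = 0.01994 hr
Savings = 0.03989 − 0.01994 = 0.01994 hr

Final: 0.01994 hr


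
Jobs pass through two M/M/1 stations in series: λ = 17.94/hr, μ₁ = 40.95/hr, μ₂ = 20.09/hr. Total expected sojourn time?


Each node sees arrival rate λ = 17.94/hr (tandem ⇒ throughput preserved).
W₁ = 1/(μ₁−λ) = 1/(40.95−17.94) = 0.04346 hr
W₂ = 1/(μ₂−λ) = 1/(20.09−17.94) = 0.46512 hr
W_total = W₁ + W₂ = 0.04346 + 0.46512 = 0.50858 hr

Final: 0.50858 hr


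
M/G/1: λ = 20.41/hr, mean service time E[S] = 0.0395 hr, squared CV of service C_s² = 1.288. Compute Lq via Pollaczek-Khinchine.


ρ = λ·E[S] = 20.41·0.0395 = 0.8062
Lq = ρ²(1+C_s²)/(2(1−ρ)) = 0.6500·(1+1.288)/(2·0.1938)
= 0.6500·2.2880/0.3876 = 3.83655

Final: 3.83655


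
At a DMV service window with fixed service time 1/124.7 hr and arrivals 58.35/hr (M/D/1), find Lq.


ρ = 58.35/124.7 = 0.4679
M/D/1: Lq = ρ²/(2(1−ρ)) = 0.2190/(2·0.5321) = 0.20575

Final: 0.20575


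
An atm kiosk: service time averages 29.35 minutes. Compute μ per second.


μ = 1/(service time) in consistent units.
1 second = 0.0166667 min, so μ = 0.0166667/29.35 = 0.0005679 per second

Final: 0.0005679 /sec


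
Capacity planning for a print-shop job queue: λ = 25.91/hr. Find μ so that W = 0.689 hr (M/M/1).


W = 1/(μ−λ) ⇒ μ − λ = 1/W = 1/0.689 = 1.4514
μ = λ + 1/W = 25.91 + 1.4514 = 27.3614 per hr

Final: 27.3614 /hr


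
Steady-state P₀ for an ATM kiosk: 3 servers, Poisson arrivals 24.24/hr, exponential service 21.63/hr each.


a = λ/μ = 24.24/21.63 = 1.1207; ρ = a/c = 0.3736
Σ_{k=0}^{2} a^k/k! (terms k=0..2) = 1.00000 + 1.12067 + 0.62795 = 2.74861
Tail: a^3/(3!(1−ρ)) = 1.40743/(6·0.6264) = 0.37445
P₀ = 1/(2.74861 + 0.37445) = 1/3.12306 = 0.320199

Final: 0.320199


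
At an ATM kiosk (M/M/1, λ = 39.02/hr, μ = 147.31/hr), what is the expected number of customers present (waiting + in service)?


ρ = λ/μ = 39.02/147.31 = 0.2649
L = ρ/(1−ρ) = 0.2649/(1 − 0.2649) = 0.2649/0.7351 = 0.3603

Final: 0.3603


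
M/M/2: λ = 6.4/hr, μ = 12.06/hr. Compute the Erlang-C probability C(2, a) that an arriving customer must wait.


a = λ/μ = 0.5307; ρ = a/2 = 0.2653
P₀ = 0.580603 (from M/M/c formula)
C(c,a) = [a^c/(c!(1−ρ))]·P₀ = [0.28162/(2·0.7347)]·0.580603
= 0.19167·0.580603 = 0.111283

Final: 0.111283


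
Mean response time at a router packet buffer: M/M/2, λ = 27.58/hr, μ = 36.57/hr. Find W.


a = 0.7542; ρ = 0.3771; P₀ = 0.452343
Lq = P₀·a^c·ρ/(c!(1−ρ)²) = 0.12501
Wq = Lq/λ = 0.12501/27.58 = 0.004533 hr
W = Wq + 1/μ = 0.004533 + 0.02734 = 0.03188 hr

Final: 0.03188 hr


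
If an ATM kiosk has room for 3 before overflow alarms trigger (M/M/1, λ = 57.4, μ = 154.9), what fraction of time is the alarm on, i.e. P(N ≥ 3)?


ρ = 57.4/154.9 = 0.3706
P(N ≥ n) = ρ^n = 0.3706^3 = 0.050884

Final: 0.050884


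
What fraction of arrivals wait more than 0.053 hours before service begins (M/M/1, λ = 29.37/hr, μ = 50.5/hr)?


ρ = 29.37/50.5 = 0.5816
P(Wq > t) = ρ·e^{−(μ−λ)t} = 0.5816·e^{−1.1199}
= 0.5816·0.326316 = 0.189780

Final: 0.189780


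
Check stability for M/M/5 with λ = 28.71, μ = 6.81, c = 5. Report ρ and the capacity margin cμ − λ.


Total capacity cμ = 5·6.81 = 34.05/hr
ρ = λ/(cμ) = 28.71/34.05 = 0.8432
Stable ⇔ ρ < 1: YES
Spare capacity = cμ − λ = 34.05 − 28.71 = 5.34/hr

Final: ρ = 0.8432; stable; margin = 5.34/hr


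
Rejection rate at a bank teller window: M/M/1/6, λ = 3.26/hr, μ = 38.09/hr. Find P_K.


ρ = λ/μ = 3.26/38.09 = 0.08559
P_K = (1−ρ)ρ^K/(1−ρ^(K+1)) = (0.9144·0.0000003930)/(1 − 0.00000003364)
= 0.0000003594/1.000000 = 0.0000003594

Final: 0.0000003594


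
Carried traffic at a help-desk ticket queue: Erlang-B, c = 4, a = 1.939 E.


B(4,1.939) = 0.088931 (Erlang-B)
Carried load = a(1 − B) = 1.939·(1 − 0.088931) = 1.939·0.911069 = 1.7666 E

Final: 1.7666 Erlangs


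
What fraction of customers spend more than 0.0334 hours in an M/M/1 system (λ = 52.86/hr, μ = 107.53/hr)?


W ~ Exponential(μ−λ) for M/M/1.
μ − λ = 107.53 − 52.86 = 54.6700
P(W > t) = e^{−(μ−λ)t} = e^{−1.8260} = 0.161060

Final: 0.161060


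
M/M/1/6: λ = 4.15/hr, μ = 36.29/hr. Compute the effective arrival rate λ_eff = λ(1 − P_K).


ρ = 0.1144; P_K = (1−ρ)ρ^6/(1−ρ^7) = 0.000001981
λ_eff = λ(1 − P_K) = 4.15·(1 − 0.000001981) = 4.15·0.999998 = 4.1500 /hr

Final: 4.1500 /hr


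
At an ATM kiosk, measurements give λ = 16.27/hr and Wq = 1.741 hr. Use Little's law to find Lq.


Lq = λWq = 16.27·1.741 = 28.3261

Final: 28.3261


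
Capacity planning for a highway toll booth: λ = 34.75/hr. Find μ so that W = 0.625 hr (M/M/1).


W = 1/(μ−λ) ⇒ μ − λ = 1/W = 1/0.625 = 1.6000
μ = λ + 1/W = 34.75 + 1.6000 = 36.3500 per hr

Final: 36.3500 /hr


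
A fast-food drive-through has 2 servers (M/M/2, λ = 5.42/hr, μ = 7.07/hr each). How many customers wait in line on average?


a = λ/μ = 0.7666; ρ = a/2 = 0.3833
P₀ = 0.445808
Lq = P₀·a^c·ρ / (c!·(1−ρ)²) = 0.445808·0.58771·0.3833/(2·0.38031)
= 0.13204

Final: 0.13204


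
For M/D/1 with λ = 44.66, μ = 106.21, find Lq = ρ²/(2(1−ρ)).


ρ = 44.66/106.21 = 0.4205
M/D/1: Lq = ρ²/(2(1−ρ)) = 0.1768/(2·0.5795) = 0.15255

Final: 0.15255


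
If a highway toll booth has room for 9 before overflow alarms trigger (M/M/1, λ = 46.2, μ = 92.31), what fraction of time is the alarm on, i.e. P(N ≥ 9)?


ρ = 46.2/92.31 = 0.5005
P(N ≥ n) = ρ^n = 0.5005^9 = 0.001970

Final: 0.001970


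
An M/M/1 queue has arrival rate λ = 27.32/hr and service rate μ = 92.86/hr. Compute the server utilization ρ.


ρ = λ/μ = 27.32/92.86 = 0.2942

Final: 0.2942


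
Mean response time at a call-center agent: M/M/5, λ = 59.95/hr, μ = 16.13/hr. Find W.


a = 3.7167; ρ = 0.7433; P₀ = 0.019547
Lq = P₀·a^c·ρ/(c!(1−ρ)²) = 1.30357
Wq = Lq/λ = 1.30357/59.95 = 0.02174 hr
W = Wq + 1/μ = 0.02174 + 0.06200 = 0.08374 hr

Final: 0.08374 hr


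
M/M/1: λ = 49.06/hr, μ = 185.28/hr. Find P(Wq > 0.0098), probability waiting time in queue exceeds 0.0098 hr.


ρ = 49.06/185.28 = 0.2648
P(Wq > t) = ρ·e^{−(μ−λ)t} = 0.2648·e^{−1.3350}
= 0.2648·0.263170 = 0.069684

Final: 0.069684


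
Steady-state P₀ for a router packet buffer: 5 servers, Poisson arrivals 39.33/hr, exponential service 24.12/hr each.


a = λ/μ = 39.33/24.12 = 1.6306; ρ = a/c = 0.3261
Σ_{k=0}^{4} a^k/k! (terms k=0..4) = 1.00000 + 1.63060 + 1.32942 + 0.72258 + 0.29456 = 4.97717
Tail: a^5/(5!(1−ρ)) = 11.52745/(120·0.6739) = 0.14255
P₀ = 1/(4.97717 + 0.14255) = 1/5.11972 = 0.195323

Final: 0.195323


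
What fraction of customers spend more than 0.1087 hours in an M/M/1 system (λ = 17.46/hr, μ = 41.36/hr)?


W ~ Exponential(μ−λ) for M/M/1.
μ − λ = 41.36 − 17.46 = 23.9000
P(W > t) = e^{−(μ−λ)t} = e^{−2.5979} = 0.074427

Final: 0.074427


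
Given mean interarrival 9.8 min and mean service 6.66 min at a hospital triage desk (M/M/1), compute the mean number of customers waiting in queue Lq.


λ = 60/9.8 = 6.1224 /hr
μ = 60/6.66 = 9.0090 /hr
ρ = λ/μ = 6.1224/9.0090 = 0.6796
Lq = ρ²/(1−ρ) = 0.4618/0.3204 = 1.4414

Final: 1.4414


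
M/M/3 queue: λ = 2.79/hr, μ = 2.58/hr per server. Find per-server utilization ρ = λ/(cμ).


ρ = λ/(cμ) = 2.79/(3·2.58) = 2.79/7.74 = 0.3605

Final: 0.3605


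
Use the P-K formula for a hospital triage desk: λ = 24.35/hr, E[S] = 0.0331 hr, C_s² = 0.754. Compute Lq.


ρ = λ·E[S] = 24.35·0.0331 = 0.8060
Lq = ρ²(1+C_s²)/(2(1−ρ)) = 0.6496·(1+0.754)/(2·0.1940)
= 0.6496·1.7540/0.3880 = 2.93642

Final: 2.93642


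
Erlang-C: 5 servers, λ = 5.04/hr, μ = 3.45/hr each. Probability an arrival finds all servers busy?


a = λ/μ = 1.4609; ρ = a/5 = 0.2922
P₀ = 0.231714 (from M/M/c formula)
C(c,a) = [a^c/(c!(1−ρ))]·P₀ = [6.65361/(120·0.7078)]·0.231714
= 0.07833·0.231714 = 0.018151

Final: 0.018151


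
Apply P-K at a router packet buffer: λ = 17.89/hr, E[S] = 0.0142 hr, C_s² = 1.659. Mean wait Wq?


ρ = λ·E[S] = 17.89·0.0142 = 0.2540
E[S²] = E[S]²(1+C_s²) = 0.0142²·(1+1.659) = 0.0005362
Wq = λ·E[S²]/(2(1−ρ)) = 17.89·0.0005362/(2·0.7460) = 0.006429 hr

Final: 0.006429 hr


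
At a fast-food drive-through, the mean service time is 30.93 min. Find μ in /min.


μ = 1/(service time) in consistent units.
1 minute = 1 min, so μ = 1/30.93 = 0.03233 per minute

Final: 0.03233 /min


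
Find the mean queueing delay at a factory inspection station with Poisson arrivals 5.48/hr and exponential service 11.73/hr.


ρ = 5.48/11.73 = 0.4672
Wq = ρ/(μ−λ) = 0.4672/(11.73 − 5.48) = 0.4672/6.25 = 0.07475 hr

Final: 0.07475 hr


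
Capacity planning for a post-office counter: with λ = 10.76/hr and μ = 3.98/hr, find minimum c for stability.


Stability requires cμ > λ ⇔ c > λ/μ.
λ/μ = 10.76/3.98 = 2.7035
Minimum integer c = ⌊2.7035⌋ + 1 = 3
Check: 3·3.98 = 11.94 > 10.76, while 2·3.98 = 7.96 ≤ 10.76

Final: 3 servers


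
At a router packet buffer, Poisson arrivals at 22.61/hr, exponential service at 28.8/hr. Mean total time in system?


W = 1/(μ−λ) = 1/(28.8 − 22.61) = 1/6.19 = 0.1616 hr

Final: 0.1616 hr


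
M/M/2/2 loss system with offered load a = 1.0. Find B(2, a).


B(c,a) = (a^c/c!) / Σ_{k=0}^{c} a^k/k!
a^2/2! = 0.500000
Σ terms (k=0..2): 1.00000 + 1.00000 + 0.50000 = 2.500000
B = 0.500000/2.500000 = 0.200000

Final: 0.200000


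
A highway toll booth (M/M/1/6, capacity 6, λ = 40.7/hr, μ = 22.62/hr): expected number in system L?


ρ = 40.7/22.62 = 1.7993
L = ρ[1 − (K+1)ρ^K + Kρ^(K+1)] / [(1−ρ)(1−ρ^(K+1))]
Numerator: 1.7993·(1 − 7·33.932109 + 6·61.053794) = 233.544597
Denominator: (-0.7993)·(-60.053794) = 48.000557
L = 233.544597/48.000557 = 4.8655

Final: 4.8655


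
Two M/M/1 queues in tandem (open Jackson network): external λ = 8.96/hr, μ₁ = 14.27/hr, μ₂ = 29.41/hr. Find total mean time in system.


Each node sees arrival rate λ = 8.96/hr (tandem ⇒ throughput preserved).
W₁ = 1/(μ₁−λ) = 1/(14.27−8.96) = 0.18832 hr
W₂ = 1/(μ₂−λ) = 1/(29.41−8.96) = 0.04890 hr
W_total = W₁ + W₂ = 0.18832 + 0.04890 = 0.23722 hr

Final: 0.23722 hr


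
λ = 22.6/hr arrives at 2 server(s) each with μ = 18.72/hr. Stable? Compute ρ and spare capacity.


Total capacity cμ = 2·18.72 = 37.44/hr
ρ = λ/(cμ) = 22.6/37.44 = 0.6036
Stable ⇔ ρ < 1: YES
Spare capacity = cμ − λ = 37.44 − 22.6 = 14.84/hr

Final: ρ = 0.6036; stable; margin = 14.84/hr


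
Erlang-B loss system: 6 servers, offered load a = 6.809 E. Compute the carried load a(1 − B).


B(6,6.809) = 0.319255 (Erlang-B)
Carried load = a(1 − B) = 6.809·(1 − 0.319255) = 6.809·0.680745 = 4.6352 E

Final: 4.6352 Erlangs


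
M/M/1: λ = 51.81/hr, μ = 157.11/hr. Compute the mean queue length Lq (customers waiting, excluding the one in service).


ρ = 51.81/157.11 = 0.3298
Lq = ρ²/(1−ρ) = 0.1087/0.6702 = 0.1623

Final: 0.1623


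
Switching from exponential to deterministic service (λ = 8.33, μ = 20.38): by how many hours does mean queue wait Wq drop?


ρ = 8.33/20.38 = 0.4087
Wq(M/M/1) = ρ/(μ−λ) = 0.4087/12.05 = 0.03392 hr
Wq(M/D/1) = ρ/(2(μ−λ)) = 0.01696 hr
Savings = 0.03392 − 0.01696 = 0.01696 hr

Final: 0.01696 hr


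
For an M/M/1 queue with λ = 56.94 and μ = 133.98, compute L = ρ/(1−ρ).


ρ = λ/μ = 56.94/133.98 = 0.4250
L = ρ/(1−ρ) = 0.4250/(1 − 0.4250) = 0.4250/0.5750 = 0.7391

Final: 0.7391


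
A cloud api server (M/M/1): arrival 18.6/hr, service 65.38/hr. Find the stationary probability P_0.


ρ = 18.6/65.38 = 0.2845
P_n = (1−ρ)·ρ^n = (1 − 0.2845)·0.2845^0 = 0.7155·1.000000 = 0.715509

Final: 0.715509


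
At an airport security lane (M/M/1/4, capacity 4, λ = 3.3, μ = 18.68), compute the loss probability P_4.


ρ = λ/μ = 3.3/18.68 = 0.1767
P_K = (1−ρ)ρ^K/(1−ρ^(K+1)) = (0.8233·0.0009740)/(1 − 0.0001721)
= 0.0008019/0.999828 = 0.0008021

Final: 0.0008021


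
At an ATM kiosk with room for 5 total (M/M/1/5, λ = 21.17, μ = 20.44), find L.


ρ = 21.17/20.44 = 1.0357
L = ρ[1 − (K+1)ρ^K + Kρ^(K+1)] / [(1−ρ)(1−ρ^(K+1))]
Numerator: 1.0357·(1 − 6·1.191790 + 5·1.234354) = 0.021780
Denominator: (-0.03571)·(-0.234354) = 0.008370
L = 0.021780/0.008370 = 2.6023

Final: 2.6023


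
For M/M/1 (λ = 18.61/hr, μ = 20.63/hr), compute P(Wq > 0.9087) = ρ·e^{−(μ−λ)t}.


ρ = 18.61/20.63 = 0.9021
P(Wq > t) = ρ·e^{−(μ−λ)t} = 0.9021·e^{−1.8356}
= 0.9021·0.159522 = 0.143902

Final: 0.143902


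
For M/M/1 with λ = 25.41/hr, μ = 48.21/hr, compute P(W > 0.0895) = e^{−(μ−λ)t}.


W ~ Exponential(μ−λ) for M/M/1.
μ − λ = 48.21 − 25.41 = 22.8000
P(W > t) = e^{−(μ−λ)t} = e^{−2.0406} = 0.129951

Final: 0.129951


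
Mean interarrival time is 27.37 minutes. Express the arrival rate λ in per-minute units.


λ = 1/(interarrival time) in consistent units.
1 minute = 1 min, so λ = 1/27.37 = 0.03654 per minute

Final: 0.03654 /min
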